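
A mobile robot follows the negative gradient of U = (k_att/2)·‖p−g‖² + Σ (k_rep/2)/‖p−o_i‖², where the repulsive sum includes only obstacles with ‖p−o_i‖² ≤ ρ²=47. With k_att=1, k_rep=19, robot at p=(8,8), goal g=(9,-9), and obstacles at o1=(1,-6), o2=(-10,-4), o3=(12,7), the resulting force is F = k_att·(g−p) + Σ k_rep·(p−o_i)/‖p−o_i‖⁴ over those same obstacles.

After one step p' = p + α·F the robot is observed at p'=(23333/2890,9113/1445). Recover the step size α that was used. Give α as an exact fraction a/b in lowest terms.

F_att = 1·(g−p) = 1·(1,-17) = (1.0000,-17.0000)
o1: d²=245 > ρ²=47 → inactive
o2: d²=468 > ρ²=47 → inactive
o3: d²=17 ≤ ρ²=47; F_rep = 19·(-4,1)/17² = (-0.2630,0.0657)
F = F_att + ΣF_rep = (0.7370,-16.9343)
Δp = p'−p = (0.0737,-1.6934); α = Δx/Fx = (213/2890) / (213/289) = 1/10
check: Δy/Fy = (-2447/1445) / (-4894/289) = 1/10 ✓

α = 1/10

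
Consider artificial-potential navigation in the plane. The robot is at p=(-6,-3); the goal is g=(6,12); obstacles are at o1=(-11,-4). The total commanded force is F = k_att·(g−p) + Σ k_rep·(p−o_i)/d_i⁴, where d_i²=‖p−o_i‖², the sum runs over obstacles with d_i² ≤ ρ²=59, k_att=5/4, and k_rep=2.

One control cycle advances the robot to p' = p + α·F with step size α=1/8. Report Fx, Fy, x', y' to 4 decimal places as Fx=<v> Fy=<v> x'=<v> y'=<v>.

F_att = 5/4·(g−p) = 5/4·(12,15) = (15.0000,18.7500)
o1: d²=26 ≤ ρ²=59; F_rep = 2·(5,1)/26² = (0.0148,0.0030)
F = F_att + ΣF_rep = (15.0148,18.7530)
p' = p + 1/8·F = (-4.1232,-0.6559)

Fx=15.0148 Fy=18.7530 x'=-4.1232 y'=-0.6559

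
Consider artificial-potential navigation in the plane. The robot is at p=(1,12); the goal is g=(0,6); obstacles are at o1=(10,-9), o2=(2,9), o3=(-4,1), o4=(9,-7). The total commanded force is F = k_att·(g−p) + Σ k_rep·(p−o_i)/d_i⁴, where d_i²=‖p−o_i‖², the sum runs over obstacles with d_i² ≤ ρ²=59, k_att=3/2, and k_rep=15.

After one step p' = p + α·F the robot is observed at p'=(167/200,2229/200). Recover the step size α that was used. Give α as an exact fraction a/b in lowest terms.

F_att = 3/2·(g−p) = 3/2·(-1,-6) = (-1.5000,-9.0000)
o1: d²=522 > ρ²=59 → inactive
o2: d²=10 ≤ ρ²=59; F_rep = 15·(-1,3)/10² = (-0.1500,0.4500)
o3: d²=146 > ρ²=59 → inactive
o4: d²=425 > ρ²=59 → inactive
F = F_att + ΣF_rep = (-1.6500,-8.5500)
Δp = p'−p = (-0.1650,-0.8550); α = Δx/Fx = (-33/200) / (-33/20) = 1/10
check: Δy/Fy = (-171/200) / (-171/20) = 1/10 ✓

α = 1/10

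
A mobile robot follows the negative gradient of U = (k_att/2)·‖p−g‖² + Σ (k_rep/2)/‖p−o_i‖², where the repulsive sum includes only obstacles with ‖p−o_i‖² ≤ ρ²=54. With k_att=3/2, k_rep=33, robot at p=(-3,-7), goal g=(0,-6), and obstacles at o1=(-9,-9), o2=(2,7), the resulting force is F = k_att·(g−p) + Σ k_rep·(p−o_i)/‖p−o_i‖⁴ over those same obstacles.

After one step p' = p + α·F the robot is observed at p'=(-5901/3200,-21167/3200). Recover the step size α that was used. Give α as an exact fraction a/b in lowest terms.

α = 1/4

F_att = 3/2·(g−p) = 3/2·(3,1) = (4.5000,1.5000)
o1: d²=40 ≤ ρ²=54; F_rep = 33·(6,2)/40² = (0.1237,0.0413)
o2: d²=221 > ρ²=54 → inactive
F = F_att + ΣF_rep = (4.6238,1.5413)
Δp = p'−p = (1.1559,0.3853); α = Δx/Fx = (3699/3200) / (3699/800) = 1/4
check: Δy/Fy = (1233/3200) / (1233/800) = 1/4 ✓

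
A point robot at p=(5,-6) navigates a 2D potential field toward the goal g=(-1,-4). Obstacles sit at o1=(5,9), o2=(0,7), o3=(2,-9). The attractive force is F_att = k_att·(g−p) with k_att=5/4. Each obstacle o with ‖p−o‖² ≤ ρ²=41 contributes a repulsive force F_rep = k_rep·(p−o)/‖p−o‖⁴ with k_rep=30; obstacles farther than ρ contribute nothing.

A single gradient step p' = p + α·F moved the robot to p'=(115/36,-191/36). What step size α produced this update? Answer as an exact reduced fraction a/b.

α = 1/4

F_att = 5/4·(g−p) = 5/4·(-6,2) = (-7.5000,2.5000)
o1: d²=225 > ρ²=41 → inactive
o2: d²=194 > ρ²=41 → inactive
o3: d²=18 ≤ ρ²=41; F_rep = 30·(3,3)/18² = (0.2778,0.2778)
F = F_att + ΣF_rep = (-7.2222,2.7778)
Δp = p'−p = (-1.8056,0.6944); α = Δx/Fx = (-65/36) / (-65/9) = 1/4
check: Δy/Fy = (25/36) / (25/9) = 1/4 ✓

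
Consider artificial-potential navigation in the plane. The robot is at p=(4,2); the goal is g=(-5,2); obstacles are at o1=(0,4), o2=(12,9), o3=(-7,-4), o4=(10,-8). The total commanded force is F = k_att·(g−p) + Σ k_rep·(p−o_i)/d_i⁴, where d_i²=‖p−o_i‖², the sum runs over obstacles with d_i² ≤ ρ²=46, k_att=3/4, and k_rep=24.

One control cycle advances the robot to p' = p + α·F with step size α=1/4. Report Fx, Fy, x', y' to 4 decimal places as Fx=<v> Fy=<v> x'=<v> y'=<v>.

F_att = 3/4·(g−p) = 3/4·(-9,0) = (-6.7500,0.0000)
o1: d²=20 ≤ ρ²=46; F_rep = 24·(4,-2)/20² = (0.2400,-0.1200)
o2: d²=113 > ρ²=46 → inactive
o3: d²=157 > ρ²=46 → inactive
o4: d²=136 > ρ²=46 → inactive
F = F_att + ΣF_rep = (-6.5100,-0.1200)
p' = p + 1/4·F = (2.3725,1.9700)

Fx=-6.5100 Fy=-0.1200 x'=2.3725 y'=1.9700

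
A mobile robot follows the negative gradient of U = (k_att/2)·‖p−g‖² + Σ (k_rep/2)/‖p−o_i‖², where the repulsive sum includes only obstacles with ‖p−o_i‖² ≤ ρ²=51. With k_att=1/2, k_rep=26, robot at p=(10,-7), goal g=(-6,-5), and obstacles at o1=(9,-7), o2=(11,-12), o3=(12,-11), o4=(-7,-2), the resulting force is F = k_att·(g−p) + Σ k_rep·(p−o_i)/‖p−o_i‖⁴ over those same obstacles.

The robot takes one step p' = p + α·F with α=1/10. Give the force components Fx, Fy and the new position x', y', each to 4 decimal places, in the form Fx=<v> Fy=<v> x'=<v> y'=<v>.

Fx=17.8315 Fy=1.4523 x'=11.7832 y'=-6.8548

F_att = 1/2·(g−p) = 1/2·(-16,2) = (-8.0000,1.0000)
o1: d²=1 ≤ ρ²=51; F_rep = 26·(1,0)/1² = (26.0000,0.0000)
o2: d²=26 ≤ ρ²=51; F_rep = 26·(-1,5)/26² = (-0.0385,0.1923)
o3: d²=20 ≤ ρ²=51; F_rep = 26·(-2,4)/20² = (-0.1300,0.2600)
o4: d²=314 > ρ²=51 → inactive
F = F_att + ΣF_rep = (17.8315,1.4523)
p' = p + 1/10·F = (11.7832,-6.8548)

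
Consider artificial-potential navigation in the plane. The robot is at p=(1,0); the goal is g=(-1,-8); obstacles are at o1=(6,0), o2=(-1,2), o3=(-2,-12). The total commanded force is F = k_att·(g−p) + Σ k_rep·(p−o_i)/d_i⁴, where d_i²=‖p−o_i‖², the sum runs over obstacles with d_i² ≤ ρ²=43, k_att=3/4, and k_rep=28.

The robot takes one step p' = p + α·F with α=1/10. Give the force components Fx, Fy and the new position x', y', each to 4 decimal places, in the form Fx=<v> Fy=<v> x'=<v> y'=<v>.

F_att = 3/4·(g−p) = 3/4·(-2,-8) = (-1.5000,-6.0000)
o1: d²=25 ≤ ρ²=43; F_rep = 28·(-5,0)/25² = (-0.2240,0.0000)
o2: d²=8 ≤ ρ²=43; F_rep = 28·(2,-2)/8² = (0.8750,-0.8750)
o3: d²=153 > ρ²=43 → inactive
F = F_att + ΣF_rep = (-0.8490,-6.8750)
p' = p + 1/10·F = (0.9151,-0.6875)

Fx=-0.8490 Fy=-6.8750 x'=0.9151 y'=-0.6875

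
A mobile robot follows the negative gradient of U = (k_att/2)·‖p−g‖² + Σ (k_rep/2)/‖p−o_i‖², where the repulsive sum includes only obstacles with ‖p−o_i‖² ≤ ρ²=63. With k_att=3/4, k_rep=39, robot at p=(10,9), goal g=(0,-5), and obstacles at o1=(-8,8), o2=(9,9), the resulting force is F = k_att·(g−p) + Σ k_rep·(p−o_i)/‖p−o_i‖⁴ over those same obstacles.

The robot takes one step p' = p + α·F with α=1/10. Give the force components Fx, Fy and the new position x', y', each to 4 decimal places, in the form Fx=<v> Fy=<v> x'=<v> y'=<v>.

Fx=31.5000 Fy=-10.5000 x'=13.1500 y'=7.9500

F_att = 3/4·(g−p) = 3/4·(-10,-14) = (-7.5000,-10.5000)
o1: d²=325 > ρ²=63 → inactive
o2: d²=1 ≤ ρ²=63; F_rep = 39·(1,0)/1² = (39.0000,0.0000)
F = F_att + ΣF_rep = (31.5000,-10.5000)
p' = p + 1/10·F = (13.1500,7.9500)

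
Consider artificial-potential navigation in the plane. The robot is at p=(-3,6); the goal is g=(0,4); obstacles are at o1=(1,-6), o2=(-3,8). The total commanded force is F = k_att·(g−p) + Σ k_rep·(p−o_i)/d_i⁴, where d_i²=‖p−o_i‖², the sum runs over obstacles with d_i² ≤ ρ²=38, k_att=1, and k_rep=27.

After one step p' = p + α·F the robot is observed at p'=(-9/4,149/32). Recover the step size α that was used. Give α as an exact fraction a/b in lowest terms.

α = 1/4

F_att = 1·(g−p) = 1·(3,-2) = (3.0000,-2.0000)
o1: d²=160 > ρ²=38 → inactive
o2: d²=4 ≤ ρ²=38; F_rep = 27·(0,-2)/4² = (0.0000,-3.3750)
F = F_att + ΣF_rep = (3.0000,-5.3750)
Δp = p'−p = (0.7500,-1.3438); α = Δx/Fx = (3/4) / (3) = 1/4
check: Δy/Fy = (-43/32) / (-43/8) = 1/4 ✓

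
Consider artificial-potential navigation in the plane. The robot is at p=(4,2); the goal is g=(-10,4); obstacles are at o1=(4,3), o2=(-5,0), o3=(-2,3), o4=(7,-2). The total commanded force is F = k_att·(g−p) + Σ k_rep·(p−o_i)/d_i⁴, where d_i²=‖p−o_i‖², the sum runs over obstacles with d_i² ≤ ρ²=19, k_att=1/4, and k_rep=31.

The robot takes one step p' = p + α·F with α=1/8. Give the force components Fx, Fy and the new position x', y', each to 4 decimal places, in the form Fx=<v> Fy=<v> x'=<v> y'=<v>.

F_att = 1/4·(g−p) = 1/4·(-14,2) = (-3.5000,0.5000)
o1: d²=1 ≤ ρ²=19; F_rep = 31·(0,-1)/1² = (0.0000,-31.0000)
o2: d²=85 > ρ²=19 → inactive
o3: d²=37 > ρ²=19 → inactive
o4: d²=25 > ρ²=19 → inactive
F = F_att + ΣF_rep = (-3.5000,-30.5000)
p' = p + 1/8·F = (3.5625,-1.8125)

Fx=-3.5000 Fy=-30.5000 x'=3.5625 y'=-1.8125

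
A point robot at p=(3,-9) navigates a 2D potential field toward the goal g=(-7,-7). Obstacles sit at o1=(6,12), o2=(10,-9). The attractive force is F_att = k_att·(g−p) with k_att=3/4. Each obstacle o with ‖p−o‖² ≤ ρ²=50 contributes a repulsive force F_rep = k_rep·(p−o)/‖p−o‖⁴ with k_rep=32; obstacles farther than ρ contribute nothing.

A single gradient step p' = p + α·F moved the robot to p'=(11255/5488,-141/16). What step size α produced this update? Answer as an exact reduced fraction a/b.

α = 1/8

F_att = 3/4·(g−p) = 3/4·(-10,2) = (-7.5000,1.5000)
o1: d²=450 > ρ²=50 → inactive
o2: d²=49 ≤ ρ²=50; F_rep = 32·(-7,0)/49² = (-0.0933,0.0000)
F = F_att + ΣF_rep = (-7.5933,1.5000)
Δp = p'−p = (-0.9492,0.1875); α = Δx/Fx = (-5209/5488) / (-5209/686) = 1/8
check: Δy/Fy = (3/16) / (3/2) = 1/8 ✓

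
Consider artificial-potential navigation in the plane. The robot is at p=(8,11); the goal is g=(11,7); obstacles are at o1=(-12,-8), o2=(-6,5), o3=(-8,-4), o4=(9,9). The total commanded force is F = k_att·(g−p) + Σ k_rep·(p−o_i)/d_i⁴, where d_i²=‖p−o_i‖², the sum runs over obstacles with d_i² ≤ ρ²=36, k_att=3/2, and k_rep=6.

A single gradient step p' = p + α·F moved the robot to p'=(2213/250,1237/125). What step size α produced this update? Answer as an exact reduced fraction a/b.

F_att = 3/2·(g−p) = 3/2·(3,-4) = (4.5000,-6.0000)
o1: d²=761 > ρ²=36 → inactive
o2: d²=232 > ρ²=36 → inactive
o3: d²=481 > ρ²=36 → inactive
o4: d²=5 ≤ ρ²=36; F_rep = 6·(-1,2)/5² = (-0.2400,0.4800)
F = F_att + ΣF_rep = (4.2600,-5.5200)
Δp = p'−p = (0.8520,-1.1040); α = Δx/Fx = (213/250) / (213/50) = 1/5
check: Δy/Fy = (-138/125) / (-138/25) = 1/5 ✓

α = 1/5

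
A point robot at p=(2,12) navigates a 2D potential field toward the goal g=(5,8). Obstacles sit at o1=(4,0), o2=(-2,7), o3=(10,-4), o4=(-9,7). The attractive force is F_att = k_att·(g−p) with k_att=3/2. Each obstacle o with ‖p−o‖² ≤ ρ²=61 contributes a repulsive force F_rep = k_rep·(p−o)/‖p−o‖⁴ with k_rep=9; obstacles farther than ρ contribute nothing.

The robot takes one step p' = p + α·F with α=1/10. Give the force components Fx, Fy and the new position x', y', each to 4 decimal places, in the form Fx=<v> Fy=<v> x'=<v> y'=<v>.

Fx=4.5214 Fy=-5.9732 x'=2.4521 y'=11.4027

F_att = 3/2·(g−p) = 3/2·(3,-4) = (4.5000,-6.0000)
o1: d²=148 > ρ²=61 → inactive
o2: d²=41 ≤ ρ²=61; F_rep = 9·(4,5)/41² = (0.0214,0.0268)
o3: d²=320 > ρ²=61 → inactive
o4: d²=146 > ρ²=61 → inactive
F = F_att + ΣF_rep = (4.5214,-5.9732)
p' = p + 1/10·F = (2.4521,11.4027)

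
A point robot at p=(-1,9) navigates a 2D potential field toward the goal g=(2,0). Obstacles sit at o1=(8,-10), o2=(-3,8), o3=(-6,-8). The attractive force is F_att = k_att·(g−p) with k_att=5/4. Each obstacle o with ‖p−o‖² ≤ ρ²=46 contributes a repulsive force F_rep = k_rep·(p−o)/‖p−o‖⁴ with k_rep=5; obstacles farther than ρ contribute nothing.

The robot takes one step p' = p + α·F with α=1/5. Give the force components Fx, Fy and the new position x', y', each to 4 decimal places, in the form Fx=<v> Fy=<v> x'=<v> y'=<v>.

F_att = 5/4·(g−p) = 5/4·(3,-9) = (3.7500,-11.2500)
o1: d²=442 > ρ²=46 → inactive
o2: d²=5 ≤ ρ²=46; F_rep = 5·(2,1)/5² = (0.4000,0.2000)
o3: d²=314 > ρ²=46 → inactive
F = F_att + ΣF_rep = (4.1500,-11.0500)
p' = p + 1/5·F = (-0.1700,6.7900)

Fx=4.1500 Fy=-11.0500 x'=-0.1700 y'=6.7900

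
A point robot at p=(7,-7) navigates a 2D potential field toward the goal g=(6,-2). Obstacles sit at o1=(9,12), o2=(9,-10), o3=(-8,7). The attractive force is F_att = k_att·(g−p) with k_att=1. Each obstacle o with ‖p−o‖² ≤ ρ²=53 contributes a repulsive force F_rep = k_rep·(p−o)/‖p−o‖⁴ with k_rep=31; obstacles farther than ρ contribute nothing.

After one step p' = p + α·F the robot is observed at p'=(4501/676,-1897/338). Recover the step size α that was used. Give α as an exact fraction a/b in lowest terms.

F_att = 1·(g−p) = 1·(-1,5) = (-1.0000,5.0000)
o1: d²=365 > ρ²=53 → inactive
o2: d²=13 ≤ ρ²=53; F_rep = 31·(-2,3)/13² = (-0.3669,0.5503)
o3: d²=421 > ρ²=53 → inactive
F = F_att + ΣF_rep = (-1.3669,5.5503)
Δp = p'−p = (-0.3417,1.3876); α = Δx/Fx = (-231/676) / (-231/169) = 1/4
check: Δy/Fy = (469/338) / (938/169) = 1/4 ✓

α = 1/4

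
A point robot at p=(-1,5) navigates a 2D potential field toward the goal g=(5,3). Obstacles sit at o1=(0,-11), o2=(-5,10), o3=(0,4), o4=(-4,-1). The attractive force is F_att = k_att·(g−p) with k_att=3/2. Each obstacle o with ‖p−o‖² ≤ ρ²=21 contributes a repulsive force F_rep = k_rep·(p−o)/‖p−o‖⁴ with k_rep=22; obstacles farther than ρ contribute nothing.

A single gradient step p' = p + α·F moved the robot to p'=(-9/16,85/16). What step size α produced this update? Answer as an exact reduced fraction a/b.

α = 1/8

F_att = 3/2·(g−p) = 3/2·(6,-2) = (9.0000,-3.0000)
o1: d²=257 > ρ²=21 → inactive
o2: d²=41 > ρ²=21 → inactive
o3: d²=2 ≤ ρ²=21; F_rep = 22·(-1,1)/2² = (-5.5000,5.5000)
o4: d²=45 > ρ²=21 → inactive
F = F_att + ΣF_rep = (3.5000,2.5000)
Δp = p'−p = (0.4375,0.3125); α = Δx/Fx = (7/16) / (7/2) = 1/8
check: Δy/Fy = (5/16) / (5/2) = 1/8 ✓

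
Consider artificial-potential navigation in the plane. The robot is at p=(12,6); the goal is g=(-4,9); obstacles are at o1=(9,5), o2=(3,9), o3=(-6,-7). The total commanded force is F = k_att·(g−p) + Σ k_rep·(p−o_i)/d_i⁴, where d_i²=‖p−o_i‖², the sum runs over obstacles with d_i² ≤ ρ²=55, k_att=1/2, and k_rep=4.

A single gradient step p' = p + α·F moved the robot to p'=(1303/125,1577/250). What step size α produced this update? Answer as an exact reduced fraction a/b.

α = 1/5

F_att = 1/2·(g−p) = 1/2·(-16,3) = (-8.0000,1.5000)
o1: d²=10 ≤ ρ²=55; F_rep = 4·(3,1)/10² = (0.1200,0.0400)
o2: d²=90 > ρ²=55 → inactive
o3: d²=493 > ρ²=55 → inactive
F = F_att + ΣF_rep = (-7.8800,1.5400)
Δp = p'−p = (-1.5760,0.3080); α = Δx/Fx = (-197/125) / (-197/25) = 1/5
check: Δy/Fy = (77/250) / (77/50) = 1/5 ✓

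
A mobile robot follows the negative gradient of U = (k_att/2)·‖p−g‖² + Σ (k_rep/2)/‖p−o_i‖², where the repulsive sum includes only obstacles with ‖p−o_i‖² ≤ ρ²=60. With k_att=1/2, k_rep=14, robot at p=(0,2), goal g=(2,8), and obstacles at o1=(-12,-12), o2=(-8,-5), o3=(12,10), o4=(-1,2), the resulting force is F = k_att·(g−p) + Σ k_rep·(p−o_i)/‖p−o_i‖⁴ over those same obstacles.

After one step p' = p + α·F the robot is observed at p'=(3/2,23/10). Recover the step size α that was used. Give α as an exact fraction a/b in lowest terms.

F_att = 1/2·(g−p) = 1/2·(2,6) = (1.0000,3.0000)
o1: d²=340 > ρ²=60 → inactive
o2: d²=113 > ρ²=60 → inactive
o3: d²=208 > ρ²=60 → inactive
o4: d²=1 ≤ ρ²=60; F_rep = 14·(1,0)/1² = (14.0000,0.0000)
F = F_att + ΣF_rep = (15.0000,3.0000)
Δp = p'−p = (1.5000,0.3000); α = Δx/Fx = (3/2) / (15) = 1/10
check: Δy/Fy = (3/10) / (3) = 1/10 ✓

α = 1/10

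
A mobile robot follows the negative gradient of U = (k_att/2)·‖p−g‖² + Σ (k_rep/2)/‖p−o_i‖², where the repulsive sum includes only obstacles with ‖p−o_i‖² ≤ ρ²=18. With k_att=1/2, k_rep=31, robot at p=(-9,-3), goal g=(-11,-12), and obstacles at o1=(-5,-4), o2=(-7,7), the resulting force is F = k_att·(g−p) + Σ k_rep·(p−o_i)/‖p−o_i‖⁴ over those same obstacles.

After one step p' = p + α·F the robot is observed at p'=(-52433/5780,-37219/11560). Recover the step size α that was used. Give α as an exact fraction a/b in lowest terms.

F_att = 1/2·(g−p) = 1/2·(-2,-9) = (-1.0000,-4.5000)
o1: d²=17 ≤ ρ²=18; F_rep = 31·(-4,1)/17² = (-0.4291,0.1073)
o2: d²=104 > ρ²=18 → inactive
F = F_att + ΣF_rep = (-1.4291,-4.3927)
Δp = p'−p = (-0.0715,-0.2196); α = Δx/Fx = (-413/5780) / (-413/289) = 1/20
check: Δy/Fy = (-2539/11560) / (-2539/578) = 1/20 ✓

α = 1/20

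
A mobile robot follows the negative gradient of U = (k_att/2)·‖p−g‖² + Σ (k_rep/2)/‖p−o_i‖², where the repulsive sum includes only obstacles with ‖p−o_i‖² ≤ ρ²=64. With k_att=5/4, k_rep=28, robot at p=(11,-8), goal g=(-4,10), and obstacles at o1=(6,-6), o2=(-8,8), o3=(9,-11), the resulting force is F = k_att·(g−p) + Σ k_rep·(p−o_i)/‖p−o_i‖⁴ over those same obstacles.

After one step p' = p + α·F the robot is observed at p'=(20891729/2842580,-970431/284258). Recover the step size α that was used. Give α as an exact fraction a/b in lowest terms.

α = 1/5

F_att = 5/4·(g−p) = 5/4·(-15,18) = (-18.7500,22.5000)
o1: d²=29 ≤ ρ²=64; F_rep = 28·(5,-2)/29² = (0.1665,-0.0666)
o2: d²=617 > ρ²=64 → inactive
o3: d²=13 ≤ ρ²=64; F_rep = 28·(2,3)/13² = (0.3314,0.4970)
F = F_att + ΣF_rep = (-18.2522,22.9305)
Δp = p'−p = (-3.6504,4.5861); α = Δx/Fx = (-10376651/2842580) / (-10376651/568516) = 1/5
check: Δy/Fy = (1303633/284258) / (6518165/284258) = 1/5 ✓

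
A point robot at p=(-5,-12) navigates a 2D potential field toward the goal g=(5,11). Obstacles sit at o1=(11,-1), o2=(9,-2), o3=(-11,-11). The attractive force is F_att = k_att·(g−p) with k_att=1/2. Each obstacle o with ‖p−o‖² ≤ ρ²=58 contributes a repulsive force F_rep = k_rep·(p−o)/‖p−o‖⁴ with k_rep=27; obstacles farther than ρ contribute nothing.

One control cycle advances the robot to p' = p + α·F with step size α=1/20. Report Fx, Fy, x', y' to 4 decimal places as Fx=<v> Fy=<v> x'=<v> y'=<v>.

F_att = 1/2·(g−p) = 1/2·(10,23) = (5.0000,11.5000)
o1: d²=377 > ρ²=58 → inactive
o2: d²=296 > ρ²=58 → inactive
o3: d²=37 ≤ ρ²=58; F_rep = 27·(6,-1)/37² = (0.1183,-0.0197)
F = F_att + ΣF_rep = (5.1183,11.4803)
p' = p + 1/20·F = (-4.7441,-11.4260)

Fx=5.1183 Fy=11.4803 x'=-4.7441 y'=-11.4260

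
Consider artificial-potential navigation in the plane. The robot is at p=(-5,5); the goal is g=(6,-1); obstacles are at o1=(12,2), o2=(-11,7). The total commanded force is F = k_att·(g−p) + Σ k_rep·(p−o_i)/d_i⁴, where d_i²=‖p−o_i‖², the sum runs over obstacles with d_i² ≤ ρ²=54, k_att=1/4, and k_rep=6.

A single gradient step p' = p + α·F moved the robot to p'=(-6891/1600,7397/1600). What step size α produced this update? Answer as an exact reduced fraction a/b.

F_att = 1/4·(g−p) = 1/4·(11,-6) = (2.7500,-1.5000)
o1: d²=298 > ρ²=54 → inactive
o2: d²=40 ≤ ρ²=54; F_rep = 6·(6,-2)/40² = (0.0225,-0.0075)
F = F_att + ΣF_rep = (2.7725,-1.5075)
Δp = p'−p = (0.6931,-0.3769); α = Δx/Fx = (1109/1600) / (1109/400) = 1/4
check: Δy/Fy = (-603/1600) / (-603/400) = 1/4 ✓

α = 1/4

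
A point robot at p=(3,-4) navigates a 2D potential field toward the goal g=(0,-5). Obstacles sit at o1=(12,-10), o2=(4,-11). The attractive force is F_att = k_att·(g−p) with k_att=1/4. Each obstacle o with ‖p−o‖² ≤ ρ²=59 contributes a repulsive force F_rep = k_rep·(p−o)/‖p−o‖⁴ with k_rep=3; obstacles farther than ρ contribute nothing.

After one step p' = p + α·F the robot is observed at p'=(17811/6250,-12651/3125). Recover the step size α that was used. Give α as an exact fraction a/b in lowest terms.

F_att = 1/4·(g−p) = 1/4·(-3,-1) = (-0.7500,-0.2500)
o1: d²=117 > ρ²=59 → inactive
o2: d²=50 ≤ ρ²=59; F_rep = 3·(-1,7)/50² = (-0.0012,0.0084)
F = F_att + ΣF_rep = (-0.7512,-0.2416)
Δp = p'−p = (-0.1502,-0.0483); α = Δx/Fx = (-939/6250) / (-939/1250) = 1/5
check: Δy/Fy = (-151/3125) / (-151/625) = 1/5 ✓

α = 1/5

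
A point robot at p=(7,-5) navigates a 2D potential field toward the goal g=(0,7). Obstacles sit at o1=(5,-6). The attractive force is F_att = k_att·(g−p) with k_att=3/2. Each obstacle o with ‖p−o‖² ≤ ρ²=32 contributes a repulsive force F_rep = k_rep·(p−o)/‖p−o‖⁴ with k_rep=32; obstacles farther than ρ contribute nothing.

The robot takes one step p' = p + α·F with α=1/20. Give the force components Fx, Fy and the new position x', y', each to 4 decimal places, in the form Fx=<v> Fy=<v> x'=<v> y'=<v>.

F_att = 3/2·(g−p) = 3/2·(-7,12) = (-10.5000,18.0000)
o1: d²=5 ≤ ρ²=32; F_rep = 32·(2,1)/5² = (2.5600,1.2800)
F = F_att + ΣF_rep = (-7.9400,19.2800)
p' = p + 1/20·F = (6.6030,-4.0360)

Fx=-7.9400 Fy=19.2800 x'=6.6030 y'=-4.0360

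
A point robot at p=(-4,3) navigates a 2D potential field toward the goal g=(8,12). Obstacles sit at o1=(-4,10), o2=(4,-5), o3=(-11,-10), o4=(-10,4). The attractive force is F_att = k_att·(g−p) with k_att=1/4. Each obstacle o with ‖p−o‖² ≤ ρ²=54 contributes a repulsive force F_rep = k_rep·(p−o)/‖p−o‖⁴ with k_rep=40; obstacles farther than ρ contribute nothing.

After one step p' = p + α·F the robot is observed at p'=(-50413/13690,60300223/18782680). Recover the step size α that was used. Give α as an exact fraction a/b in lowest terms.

F_att = 1/4·(g−p) = 1/4·(12,9) = (3.0000,2.2500)
o1: d²=49 ≤ ρ²=54; F_rep = 40·(0,-7)/49² = (0.0000,-0.1166)
o2: d²=128 > ρ²=54 → inactive
o3: d²=218 > ρ²=54 → inactive
o4: d²=37 ≤ ρ²=54; F_rep = 40·(6,-1)/37² = (0.1753,-0.0292)
F = F_att + ΣF_rep = (3.1753,2.1042)
Δp = p'−p = (0.3175,0.2104); α = Δx/Fx = (4347/13690) / (4347/1369) = 1/10
check: Δy/Fy = (3952183/18782680) / (3952183/1878268) = 1/10 ✓

α = 1/10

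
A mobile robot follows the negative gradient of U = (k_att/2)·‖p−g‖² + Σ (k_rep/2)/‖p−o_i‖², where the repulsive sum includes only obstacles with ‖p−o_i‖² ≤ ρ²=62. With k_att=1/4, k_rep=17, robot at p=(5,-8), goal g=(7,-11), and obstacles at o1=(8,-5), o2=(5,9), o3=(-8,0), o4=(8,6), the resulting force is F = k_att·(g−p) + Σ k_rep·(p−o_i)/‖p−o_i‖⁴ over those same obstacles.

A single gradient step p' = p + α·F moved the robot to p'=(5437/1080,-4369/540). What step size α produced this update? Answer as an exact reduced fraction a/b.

α = 1/10

F_att = 1/4·(g−p) = 1/4·(2,-3) = (0.5000,-0.7500)
o1: d²=18 ≤ ρ²=62; F_rep = 17·(-3,-3)/18² = (-0.1574,-0.1574)
o2: d²=289 > ρ²=62 → inactive
o3: d²=233 > ρ²=62 → inactive
o4: d²=205 > ρ²=62 → inactive
F = F_att + ΣF_rep = (0.3426,-0.9074)
Δp = p'−p = (0.0343,-0.0907); α = Δx/Fx = (37/1080) / (37/108) = 1/10
check: Δy/Fy = (-49/540) / (-49/54) = 1/10 ✓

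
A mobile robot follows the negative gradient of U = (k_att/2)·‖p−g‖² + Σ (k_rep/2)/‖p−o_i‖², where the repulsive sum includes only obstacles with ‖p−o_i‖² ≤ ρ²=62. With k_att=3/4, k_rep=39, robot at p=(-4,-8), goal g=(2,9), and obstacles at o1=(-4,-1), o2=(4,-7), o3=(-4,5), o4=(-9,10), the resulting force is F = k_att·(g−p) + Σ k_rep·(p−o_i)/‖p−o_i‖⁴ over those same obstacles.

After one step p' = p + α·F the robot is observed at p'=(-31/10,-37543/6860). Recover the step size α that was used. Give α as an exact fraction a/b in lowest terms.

F_att = 3/4·(g−p) = 3/4·(6,17) = (4.5000,12.7500)
o1: d²=49 ≤ ρ²=62; F_rep = 39·(0,-7)/49² = (0.0000,-0.1137)
o2: d²=65 > ρ²=62 → inactive
o3: d²=169 > ρ²=62 → inactive
o4: d²=349 > ρ²=62 → inactive
F = F_att + ΣF_rep = (4.5000,12.6363)
Δp = p'−p = (0.9000,2.5273); α = Δx/Fx = (9/10) / (9/2) = 1/5
check: Δy/Fy = (17337/6860) / (17337/1372) = 1/5 ✓

α = 1/5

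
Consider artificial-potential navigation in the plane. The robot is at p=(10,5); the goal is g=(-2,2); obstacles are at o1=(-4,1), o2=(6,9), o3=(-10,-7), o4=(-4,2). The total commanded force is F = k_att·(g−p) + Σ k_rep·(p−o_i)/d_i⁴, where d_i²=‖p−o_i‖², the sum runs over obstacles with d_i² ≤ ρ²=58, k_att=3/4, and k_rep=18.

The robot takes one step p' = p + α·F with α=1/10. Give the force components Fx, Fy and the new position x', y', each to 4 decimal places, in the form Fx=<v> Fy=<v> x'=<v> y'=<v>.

F_att = 3/4·(g−p) = 3/4·(-12,-3) = (-9.0000,-2.2500)
o1: d²=212 > ρ²=58 → inactive
o2: d²=32 ≤ ρ²=58; F_rep = 18·(4,-4)/32² = (0.0703,-0.0703)
o3: d²=544 > ρ²=58 → inactive
o4: d²=205 > ρ²=58 → inactive
F = F_att + ΣF_rep = (-8.9297,-2.3203)
p' = p + 1/10·F = (9.1070,4.7680)

Fx=-8.9297 Fy=-2.3203 x'=9.1070 y'=4.7680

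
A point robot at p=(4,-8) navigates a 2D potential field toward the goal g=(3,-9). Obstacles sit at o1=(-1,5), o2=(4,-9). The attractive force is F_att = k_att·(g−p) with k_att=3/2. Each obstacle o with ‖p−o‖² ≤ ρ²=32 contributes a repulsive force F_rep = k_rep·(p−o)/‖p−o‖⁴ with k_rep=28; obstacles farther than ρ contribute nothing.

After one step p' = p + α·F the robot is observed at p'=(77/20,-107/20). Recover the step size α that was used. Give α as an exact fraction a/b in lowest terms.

α = 1/10

F_att = 3/2·(g−p) = 3/2·(-1,-1) = (-1.5000,-1.5000)
o1: d²=194 > ρ²=32 → inactive
o2: d²=1 ≤ ρ²=32; F_rep = 28·(0,1)/1² = (0.0000,28.0000)
F = F_att + ΣF_rep = (-1.5000,26.5000)
Δp = p'−p = (-0.1500,2.6500); α = Δx/Fx = (-3/20) / (-3/2) = 1/10
check: Δy/Fy = (53/20) / (53/2) = 1/10 ✓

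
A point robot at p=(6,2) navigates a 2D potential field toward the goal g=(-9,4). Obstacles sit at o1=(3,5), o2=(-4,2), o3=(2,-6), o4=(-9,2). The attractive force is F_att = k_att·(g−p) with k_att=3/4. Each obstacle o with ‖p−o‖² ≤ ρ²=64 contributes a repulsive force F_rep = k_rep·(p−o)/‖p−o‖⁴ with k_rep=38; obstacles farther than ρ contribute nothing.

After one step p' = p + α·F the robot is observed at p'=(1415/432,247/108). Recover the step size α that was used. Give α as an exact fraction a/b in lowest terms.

F_att = 3/4·(g−p) = 3/4·(-15,2) = (-11.2500,1.5000)
o1: d²=18 ≤ ρ²=64; F_rep = 38·(3,-3)/18² = (0.3519,-0.3519)
o2: d²=100 > ρ²=64 → inactive
o3: d²=80 > ρ²=64 → inactive
o4: d²=225 > ρ²=64 → inactive
F = F_att + ΣF_rep = (-10.8981,1.1481)
Δp = p'−p = (-2.7245,0.2870); α = Δx/Fx = (-1177/432) / (-1177/108) = 1/4
check: Δy/Fy = (31/108) / (31/27) = 1/4 ✓

α = 1/4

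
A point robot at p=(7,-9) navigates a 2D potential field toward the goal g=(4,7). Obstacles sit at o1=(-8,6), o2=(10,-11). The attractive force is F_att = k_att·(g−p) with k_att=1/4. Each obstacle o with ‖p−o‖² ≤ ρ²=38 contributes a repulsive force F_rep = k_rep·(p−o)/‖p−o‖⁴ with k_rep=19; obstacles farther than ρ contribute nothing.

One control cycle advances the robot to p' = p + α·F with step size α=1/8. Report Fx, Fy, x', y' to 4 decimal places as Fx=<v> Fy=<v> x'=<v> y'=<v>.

Fx=-1.0873 Fy=4.2249 x'=6.8641 y'=-8.4719

F_att = 1/4·(g−p) = 1/4·(-3,16) = (-0.7500,4.0000)
o1: d²=450 > ρ²=38 → inactive
o2: d²=13 ≤ ρ²=38; F_rep = 19·(-3,2)/13² = (-0.3373,0.2249)
F = F_att + ΣF_rep = (-1.0873,4.2249)
p' = p + 1/8·F = (6.8641,-8.4719)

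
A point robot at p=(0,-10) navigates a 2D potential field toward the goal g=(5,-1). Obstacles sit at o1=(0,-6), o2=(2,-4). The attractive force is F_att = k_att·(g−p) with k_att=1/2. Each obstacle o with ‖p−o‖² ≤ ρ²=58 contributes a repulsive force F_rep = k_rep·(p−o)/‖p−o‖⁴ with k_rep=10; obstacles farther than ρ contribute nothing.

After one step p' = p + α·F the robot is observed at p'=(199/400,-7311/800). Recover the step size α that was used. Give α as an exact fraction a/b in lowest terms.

α = 1/5

F_att = 1/2·(g−p) = 1/2·(5,9) = (2.5000,4.5000)
o1: d²=16 ≤ ρ²=58; F_rep = 10·(0,-4)/16² = (0.0000,-0.1562)
o2: d²=40 ≤ ρ²=58; F_rep = 10·(-2,-6)/40² = (-0.0125,-0.0375)
F = F_att + ΣF_rep = (2.4875,4.3063)
Δp = p'−p = (0.4975,0.8612); α = Δx/Fx = (199/400) / (199/80) = 1/5
check: Δy/Fy = (689/800) / (689/160) = 1/5 ✓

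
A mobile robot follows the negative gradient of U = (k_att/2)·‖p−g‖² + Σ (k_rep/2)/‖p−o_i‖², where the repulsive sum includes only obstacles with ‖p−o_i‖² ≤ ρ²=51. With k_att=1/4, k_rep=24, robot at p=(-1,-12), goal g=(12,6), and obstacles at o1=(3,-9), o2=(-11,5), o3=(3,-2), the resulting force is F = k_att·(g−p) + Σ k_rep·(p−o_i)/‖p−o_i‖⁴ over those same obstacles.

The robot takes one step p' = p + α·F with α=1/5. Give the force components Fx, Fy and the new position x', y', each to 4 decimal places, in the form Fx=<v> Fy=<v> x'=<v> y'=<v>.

F_att = 1/4·(g−p) = 1/4·(13,18) = (3.2500,4.5000)
o1: d²=25 ≤ ρ²=51; F_rep = 24·(-4,-3)/25² = (-0.1536,-0.1152)
o2: d²=389 > ρ²=51 → inactive
o3: d²=116 > ρ²=51 → inactive
F = F_att + ΣF_rep = (3.0964,4.3848)
p' = p + 1/5·F = (-0.3807,-11.1230)

Fx=3.0964 Fy=4.3848 x'=-0.3807 y'=-11.1230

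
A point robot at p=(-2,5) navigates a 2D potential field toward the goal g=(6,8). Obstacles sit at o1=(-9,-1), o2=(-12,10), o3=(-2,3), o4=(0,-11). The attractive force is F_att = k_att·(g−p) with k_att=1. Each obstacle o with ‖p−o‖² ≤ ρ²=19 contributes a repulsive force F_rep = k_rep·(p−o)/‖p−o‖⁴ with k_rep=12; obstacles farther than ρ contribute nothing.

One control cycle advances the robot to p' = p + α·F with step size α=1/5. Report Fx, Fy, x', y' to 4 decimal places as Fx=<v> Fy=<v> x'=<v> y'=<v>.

Fx=8.0000 Fy=4.5000 x'=-0.4000 y'=5.9000

F_att = 1·(g−p) = 1·(8,3) = (8.0000,3.0000)
o1: d²=85 > ρ²=19 → inactive
o2: d²=125 > ρ²=19 → inactive
o3: d²=4 ≤ ρ²=19; F_rep = 12·(0,2)/4² = (0.0000,1.5000)
o4: d²=260 > ρ²=19 → inactive
F = F_att + ΣF_rep = (8.0000,4.5000)
p' = p + 1/5·F = (-0.4000,5.9000)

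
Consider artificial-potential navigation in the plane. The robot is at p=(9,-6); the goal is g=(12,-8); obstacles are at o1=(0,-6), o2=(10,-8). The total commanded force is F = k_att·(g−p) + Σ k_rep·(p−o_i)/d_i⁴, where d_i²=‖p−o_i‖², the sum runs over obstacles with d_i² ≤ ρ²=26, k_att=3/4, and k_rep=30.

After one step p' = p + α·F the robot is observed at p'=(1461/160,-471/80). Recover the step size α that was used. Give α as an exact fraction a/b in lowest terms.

α = 1/8

F_att = 3/4·(g−p) = 3/4·(3,-2) = (2.2500,-1.5000)
o1: d²=81 > ρ²=26 → inactive
o2: d²=5 ≤ ρ²=26; F_rep = 30·(-1,2)/5² = (-1.2000,2.4000)
F = F_att + ΣF_rep = (1.0500,0.9000)
Δp = p'−p = (0.1313,0.1125); α = Δx/Fx = (21/160) / (21/20) = 1/8
check: Δy/Fy = (9/80) / (9/10) = 1/8 ✓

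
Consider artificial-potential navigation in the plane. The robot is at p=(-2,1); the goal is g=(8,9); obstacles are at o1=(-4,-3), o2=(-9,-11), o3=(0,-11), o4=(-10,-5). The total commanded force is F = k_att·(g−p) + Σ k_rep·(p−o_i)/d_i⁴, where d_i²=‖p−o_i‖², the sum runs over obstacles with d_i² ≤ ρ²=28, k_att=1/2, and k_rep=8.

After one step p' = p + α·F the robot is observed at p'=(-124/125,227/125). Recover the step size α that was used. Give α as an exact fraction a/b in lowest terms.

F_att = 1/2·(g−p) = 1/2·(10,8) = (5.0000,4.0000)
o1: d²=20 ≤ ρ²=28; F_rep = 8·(2,4)/20² = (0.0400,0.0800)
o2: d²=193 > ρ²=28 → inactive
o3: d²=148 > ρ²=28 → inactive
o4: d²=100 > ρ²=28 → inactive
F = F_att + ΣF_rep = (5.0400,4.0800)
Δp = p'−p = (1.0080,0.8160); α = Δx/Fx = (126/125) / (126/25) = 1/5
check: Δy/Fy = (102/125) / (102/25) = 1/5 ✓

α = 1/5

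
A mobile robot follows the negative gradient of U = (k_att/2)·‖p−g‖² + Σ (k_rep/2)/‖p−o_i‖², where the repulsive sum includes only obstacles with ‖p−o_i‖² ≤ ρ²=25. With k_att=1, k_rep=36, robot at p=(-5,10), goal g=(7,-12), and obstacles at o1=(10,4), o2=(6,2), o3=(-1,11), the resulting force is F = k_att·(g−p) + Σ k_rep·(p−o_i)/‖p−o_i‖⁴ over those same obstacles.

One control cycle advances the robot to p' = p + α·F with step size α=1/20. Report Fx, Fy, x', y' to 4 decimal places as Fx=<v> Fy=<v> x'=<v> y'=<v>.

F_att = 1·(g−p) = 1·(12,-22) = (12.0000,-22.0000)
o1: d²=261 > ρ²=25 → inactive
o2: d²=185 > ρ²=25 → inactive
o3: d²=17 ≤ ρ²=25; F_rep = 36·(-4,-1)/17² = (-0.4983,-0.1246)
F = F_att + ΣF_rep = (11.5017,-22.1246)
p' = p + 1/20·F = (-4.4249,8.8938)

Fx=11.5017 Fy=-22.1246 x'=-4.4249 y'=8.8938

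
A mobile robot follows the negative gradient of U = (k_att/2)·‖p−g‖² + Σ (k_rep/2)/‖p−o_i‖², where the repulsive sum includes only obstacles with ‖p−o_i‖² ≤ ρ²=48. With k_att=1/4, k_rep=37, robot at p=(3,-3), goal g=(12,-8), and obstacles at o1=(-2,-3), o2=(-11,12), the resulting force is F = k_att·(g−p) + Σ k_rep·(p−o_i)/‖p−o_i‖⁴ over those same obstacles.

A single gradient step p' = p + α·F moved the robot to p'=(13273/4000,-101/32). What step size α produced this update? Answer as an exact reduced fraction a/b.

F_att = 1/4·(g−p) = 1/4·(9,-5) = (2.2500,-1.2500)
o1: d²=25 ≤ ρ²=48; F_rep = 37·(5,0)/25² = (0.2960,0.0000)
o2: d²=421 > ρ²=48 → inactive
F = F_att + ΣF_rep = (2.5460,-1.2500)
Δp = p'−p = (0.3182,-0.1562); α = Δx/Fx = (1273/4000) / (1273/500) = 1/8
check: Δy/Fy = (-5/32) / (-5/4) = 1/8 ✓

α = 1/8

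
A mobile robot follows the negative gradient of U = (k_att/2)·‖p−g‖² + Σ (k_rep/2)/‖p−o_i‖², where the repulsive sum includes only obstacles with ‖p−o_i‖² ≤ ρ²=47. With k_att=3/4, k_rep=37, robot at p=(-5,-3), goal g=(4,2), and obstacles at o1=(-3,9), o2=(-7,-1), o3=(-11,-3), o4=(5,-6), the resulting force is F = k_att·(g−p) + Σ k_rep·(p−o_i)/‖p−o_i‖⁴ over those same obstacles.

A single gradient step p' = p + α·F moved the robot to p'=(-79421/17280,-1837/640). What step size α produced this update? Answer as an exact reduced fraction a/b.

F_att = 3/4·(g−p) = 3/4·(9,5) = (6.7500,3.7500)
o1: d²=148 > ρ²=47 → inactive
o2: d²=8 ≤ ρ²=47; F_rep = 37·(2,-2)/8² = (1.1562,-1.1562)
o3: d²=36 ≤ ρ²=47; F_rep = 37·(6,0)/36² = (0.1713,0.0000)
o4: d²=109 > ρ²=47 → inactive
F = F_att + ΣF_rep = (8.0775,2.5938)
Δp = p'−p = (0.4039,0.1297); α = Δx/Fx = (6979/17280) / (6979/864) = 1/20
check: Δy/Fy = (83/640) / (83/32) = 1/20 ✓

α = 1/20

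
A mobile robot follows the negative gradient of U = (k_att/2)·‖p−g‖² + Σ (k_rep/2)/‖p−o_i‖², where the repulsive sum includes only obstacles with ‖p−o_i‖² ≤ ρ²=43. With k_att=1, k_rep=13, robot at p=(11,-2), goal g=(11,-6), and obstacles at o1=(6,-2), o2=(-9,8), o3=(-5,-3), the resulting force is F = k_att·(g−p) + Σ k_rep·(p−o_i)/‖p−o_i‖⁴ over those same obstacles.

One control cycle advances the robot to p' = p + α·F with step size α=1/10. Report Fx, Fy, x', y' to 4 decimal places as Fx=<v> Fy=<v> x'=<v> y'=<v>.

F_att = 1·(g−p) = 1·(0,-4) = (0.0000,-4.0000)
o1: d²=25 ≤ ρ²=43; F_rep = 13·(5,0)/25² = (0.1040,0.0000)
o2: d²=500 > ρ²=43 → inactive
o3: d²=257 > ρ²=43 → inactive
F = F_att + ΣF_rep = (0.1040,-4.0000)
p' = p + 1/10·F = (11.0104,-2.4000)

Fx=0.1040 Fy=-4.0000 x'=11.0104 y'=-2.4000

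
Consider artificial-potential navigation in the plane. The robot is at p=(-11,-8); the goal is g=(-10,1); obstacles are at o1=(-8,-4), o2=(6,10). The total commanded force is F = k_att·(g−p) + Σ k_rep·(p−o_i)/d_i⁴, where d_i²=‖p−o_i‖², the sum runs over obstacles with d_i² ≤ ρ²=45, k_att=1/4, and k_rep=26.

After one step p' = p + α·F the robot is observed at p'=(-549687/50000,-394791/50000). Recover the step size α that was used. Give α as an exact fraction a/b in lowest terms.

F_att = 1/4·(g−p) = 1/4·(1,9) = (0.2500,2.2500)
o1: d²=25 ≤ ρ²=45; F_rep = 26·(-3,-4)/25² = (-0.1248,-0.1664)
o2: d²=613 > ρ²=45 → inactive
F = F_att + ΣF_rep = (0.1252,2.0836)
Δp = p'−p = (0.0063,0.1042); α = Δx/Fx = (313/50000) / (313/2500) = 1/20
check: Δy/Fy = (5209/50000) / (5209/2500) = 1/20 ✓

α = 1/20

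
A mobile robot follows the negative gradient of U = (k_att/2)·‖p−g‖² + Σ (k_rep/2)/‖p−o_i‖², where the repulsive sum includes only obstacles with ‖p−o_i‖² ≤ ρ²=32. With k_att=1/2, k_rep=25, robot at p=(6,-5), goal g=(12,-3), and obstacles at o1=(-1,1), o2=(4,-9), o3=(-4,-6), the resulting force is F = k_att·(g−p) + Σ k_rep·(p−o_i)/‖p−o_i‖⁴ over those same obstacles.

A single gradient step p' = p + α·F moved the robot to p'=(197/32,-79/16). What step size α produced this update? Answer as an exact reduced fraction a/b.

F_att = 1/2·(g−p) = 1/2·(6,2) = (3.0000,1.0000)
o1: d²=85 > ρ²=32 → inactive
o2: d²=20 ≤ ρ²=32; F_rep = 25·(2,4)/20² = (0.1250,0.2500)
o3: d²=101 > ρ²=32 → inactive
F = F_att + ΣF_rep = (3.1250,1.2500)
Δp = p'−p = (0.1562,0.0625); α = Δx/Fx = (5/32) / (25/8) = 1/20
check: Δy/Fy = (1/16) / (5/4) = 1/20 ✓

α = 1/20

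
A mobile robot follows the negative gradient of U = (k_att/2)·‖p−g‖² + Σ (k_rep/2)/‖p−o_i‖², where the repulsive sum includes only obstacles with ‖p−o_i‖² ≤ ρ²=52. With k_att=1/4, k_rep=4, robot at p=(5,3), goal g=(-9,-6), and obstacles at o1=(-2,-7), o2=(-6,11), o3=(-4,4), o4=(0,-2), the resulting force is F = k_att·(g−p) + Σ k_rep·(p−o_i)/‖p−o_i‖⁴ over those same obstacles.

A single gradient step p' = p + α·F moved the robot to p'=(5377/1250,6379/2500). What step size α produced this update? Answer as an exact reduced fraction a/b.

α = 1/5

F_att = 1/4·(g−p) = 1/4·(-14,-9) = (-3.5000,-2.2500)
o1: d²=149 > ρ²=52 → inactive
o2: d²=185 > ρ²=52 → inactive
o3: d²=82 > ρ²=52 → inactive
o4: d²=50 ≤ ρ²=52; F_rep = 4·(5,5)/50² = (0.0080,0.0080)
F = F_att + ΣF_rep = (-3.4920,-2.2420)
Δp = p'−p = (-0.6984,-0.4484); α = Δx/Fx = (-873/1250) / (-873/250) = 1/5
check: Δy/Fy = (-1121/2500) / (-1121/500) = 1/5 ✓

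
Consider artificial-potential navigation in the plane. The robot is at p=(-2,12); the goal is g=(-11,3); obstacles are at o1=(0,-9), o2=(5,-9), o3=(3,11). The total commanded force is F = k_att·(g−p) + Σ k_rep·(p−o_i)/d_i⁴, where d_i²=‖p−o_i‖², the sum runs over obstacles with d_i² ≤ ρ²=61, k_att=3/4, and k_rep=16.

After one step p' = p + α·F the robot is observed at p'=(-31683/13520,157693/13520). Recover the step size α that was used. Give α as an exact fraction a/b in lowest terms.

F_att = 3/4·(g−p) = 3/4·(-9,-9) = (-6.7500,-6.7500)
o1: d²=445 > ρ²=61 → inactive
o2: d²=490 > ρ²=61 → inactive
o3: d²=26 ≤ ρ²=61; F_rep = 16·(-5,1)/26² = (-0.1183,0.0237)
F = F_att + ΣF_rep = (-6.8683,-6.7263)
Δp = p'−p = (-0.3434,-0.3363); α = Δx/Fx = (-4643/13520) / (-4643/676) = 1/20
check: Δy/Fy = (-4547/13520) / (-4547/676) = 1/20 ✓

α = 1/20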